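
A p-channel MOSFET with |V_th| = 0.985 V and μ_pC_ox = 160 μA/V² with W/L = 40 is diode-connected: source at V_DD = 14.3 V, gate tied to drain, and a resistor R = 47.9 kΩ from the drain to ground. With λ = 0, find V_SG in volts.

With gate tied to drain, V_SG = V_SD ≥ V_SG − |V_th|, so the device is in saturation.
k_p = μ_pC_ox · (W/L) = 6.4 mA/V².
KCL at the drain: ½ k_p (V_SG − |V_th|)² = (V_DD − V_SG)/R.
Let x = V_SG − 0.985. Then 153 x² + x − 13.32 = 0, giving x = 0.291 V (positive root), so V_SG = 1.28 V.
I_D = (V_DD − V_SG)/R = (14.3 − 1.28) / 47.9 = 0.272 mA.

V_SG = 1.28 V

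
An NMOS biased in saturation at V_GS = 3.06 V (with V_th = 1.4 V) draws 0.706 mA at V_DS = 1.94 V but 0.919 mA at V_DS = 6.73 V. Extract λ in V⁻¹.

With V_GS fixed, I_D ∝ (1 + λ V_DS) in saturation, so I_D2/I_D1 = (1 + λ V_DS2)/(1 + λ V_DS1).
0.919/0.706 = 1.302 = (1 + 6.73 λ)/(1 + 1.94 λ).
Solving: λ (I_D1 V_DS2 − I_D2 V_DS1) = I_D2 − I_D1, so λ = (0.919 − 0.706) / (0.706 × 6.73 − 0.919 × 1.94) = 0.213 / 2.97 = 0.0718 V⁻¹.

λ = 0.0718 V⁻¹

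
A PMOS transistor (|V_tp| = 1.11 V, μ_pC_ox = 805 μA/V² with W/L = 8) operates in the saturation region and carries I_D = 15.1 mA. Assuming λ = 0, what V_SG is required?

k_p = μ_pC_ox · (W/L) = 6.44 mA/V².
In saturation I_D = ½ k_p (V_SG − |V_tp|)², so V_SG − |V_tp| = √(2 I_D / k_p) = √(2 × 15.1 / 6.44) = 2.17 V.
V_SG = 1.11 + 2.17 = 3.28 V.

V_SG = 3.28 V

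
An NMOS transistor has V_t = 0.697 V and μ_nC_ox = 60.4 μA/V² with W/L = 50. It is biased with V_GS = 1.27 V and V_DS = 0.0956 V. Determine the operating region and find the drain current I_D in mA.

k_n = μ_nC_ox · (W/L) = 3.02 mA/V².
V_ov = V_GS − V_t = 1.27 − 0.697 = 0.573 V.
Since V_DS = 0.0956 V < V_ov = 0.573 V, the device is in the triode region.
I_D = k_n [V_ov · V_DS − ½ V_DS²] = 3.02 × [0.573 × 0.0956 − 0.5 × 0.0956²] = 0.152 mA.

Triode; I_D = 0.152 mA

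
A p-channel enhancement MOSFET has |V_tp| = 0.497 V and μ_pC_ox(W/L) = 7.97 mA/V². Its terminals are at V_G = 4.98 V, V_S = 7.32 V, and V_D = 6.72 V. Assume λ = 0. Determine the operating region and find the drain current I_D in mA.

V_SG = V_S − V_G = 7.32 − 4.98 = 2.34 V; V_SD = V_S − V_D = 7.32 − 6.72 = 0.6 V.
V_ov = V_SG − |V_tp| = 2.34 − 0.497 = 1.84 V.
Since V_SD = 0.6 V < V_ov = 1.84 V, the device is in the triode region.
I_D = k_p [V_ov · V_SD − ½ V_SD²] = 7.97 × [1.84 × 0.6 − 0.5 × 0.6²] = 7.38 mA.

Triode; I_D = 7.38 mA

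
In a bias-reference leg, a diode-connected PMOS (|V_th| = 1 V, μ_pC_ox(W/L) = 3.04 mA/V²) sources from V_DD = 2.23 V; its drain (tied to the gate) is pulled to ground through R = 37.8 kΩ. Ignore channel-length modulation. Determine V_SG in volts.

With gate tied to drain, V_SG = V_SD ≥ V_SG − |V_th|, so the device is in saturation.
KCL at the drain: ½ k_p (V_SG − |V_th|)² = (V_DD − V_SG)/R.
Let x = V_SG − 1. Then 57.5 x² + x − 1.23 = 0, giving x = 0.138 V (positive root), so V_SG = 1.14 V.
I_D = (V_DD − V_SG)/R = (2.23 − 1.14) / 37.8 = 0.0289 mA.

V_SG = 1.14 V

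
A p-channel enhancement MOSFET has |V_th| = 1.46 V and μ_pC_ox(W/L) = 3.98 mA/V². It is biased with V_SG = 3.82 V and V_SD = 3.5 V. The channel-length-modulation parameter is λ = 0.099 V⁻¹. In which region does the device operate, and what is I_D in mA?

V_ov = V_SG − |V_th| = 3.82 − 1.46 = 2.36 V.
Since V_SD = 3.5 V ≥ V_ov = 2.36 V, the device is in saturation.
I_D = ½ k_p V_ov² (1 + λ V_SD) = 0.5 × 3.98 × 2.36² × (1 + 0.099 × 3.5) = 14.9 mA.

Saturation; I_D = 14.9 mA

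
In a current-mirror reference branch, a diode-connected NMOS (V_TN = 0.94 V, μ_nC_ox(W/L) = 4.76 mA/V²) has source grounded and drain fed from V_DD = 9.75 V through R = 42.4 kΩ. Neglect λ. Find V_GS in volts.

With gate tied to drain, V_GS = V_DS ≥ V_GS − V_TN, so the device is in saturation.
KCL at the drain: ½ k_n (V_GS − V_TN)² = (V_DD − V_GS)/R.
Let x = V_GS − 0.94. Then 101 x² + x − 8.81 = 0, giving x = 0.291 V (positive root), so V_GS = 1.23 V.
I_D = (V_DD − V_GS)/R = (9.75 − 1.23) / 42.4 = 0.201 mA.

V_GS = 1.23 V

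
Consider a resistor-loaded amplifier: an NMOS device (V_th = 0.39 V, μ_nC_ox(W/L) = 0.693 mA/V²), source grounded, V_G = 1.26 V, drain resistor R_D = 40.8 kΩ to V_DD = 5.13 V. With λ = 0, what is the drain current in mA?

V_GS = V_G = 1.26 V, so V_ov = 1.26 − 0.39 = 0.87 V.
Assume saturation: I_D = ½ k_n V_ov² = 0.5 × 0.693 × 0.87² = 0.262 mA, giving V_DS = V_DD − I_D R_D = 5.13 − 0.262 × 40.8 = -5.57 V.
But -5.57 V < V_ov = 0.87 V, so the device is actually in triode.
In triode I_D = k_n[V_ov V_DS − ½ V_DS²] and I_D = (V_DD − V_DS)/R_D. Equating: 14.1 V_DS² − 25.6 V_DS + 5.13 = 0, giving V_DS = 0.229 V (the root below V_ov).
I_D = (5.13 − 0.229) / 40.8 = 0.12 mA.

I_D = 0.120 mA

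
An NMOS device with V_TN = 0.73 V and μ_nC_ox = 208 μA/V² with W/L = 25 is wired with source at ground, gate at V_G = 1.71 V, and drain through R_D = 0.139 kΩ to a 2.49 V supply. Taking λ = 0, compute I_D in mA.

I_D = 2.50 mA

V_GS = V_G = 1.71 V, so V_ov = 1.71 − 0.73 = 0.98 V.
k_n = μ_nC_ox · (W/L) = 5.2 mA/V².
Assume saturation: I_D = ½ k_n V_ov² = 0.5 × 5.2 × 0.98² = 2.5 mA, giving V_DS = V_DD − I_D R_D = 2.49 − 2.5 × 0.139 = 2.14 V.
V_DS = 2.14 V ≥ V_ov = 0.98 V, confirming saturation.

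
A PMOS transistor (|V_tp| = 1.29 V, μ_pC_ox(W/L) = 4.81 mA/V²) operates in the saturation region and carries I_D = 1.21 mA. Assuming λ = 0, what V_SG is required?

In saturation I_D = ½ k_p (V_SG − |V_tp|)², so V_SG − |V_tp| = √(2 I_D / k_p) = √(2 × 1.21 / 4.81) = 0.709 V.
V_SG = 1.29 + 0.709 = 2 V.

V_SG = 2.00 V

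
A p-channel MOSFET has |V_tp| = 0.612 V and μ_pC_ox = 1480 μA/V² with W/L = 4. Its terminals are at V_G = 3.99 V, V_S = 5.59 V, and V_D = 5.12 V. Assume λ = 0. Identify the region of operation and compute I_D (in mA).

Triode; I_D = 2.10 mA

V_SG = V_S − V_G = 5.59 − 3.99 = 1.6 V; V_SD = V_S − V_D = 5.59 − 5.12 = 0.47 V.
k_p = μ_pC_ox · (W/L) = 5.92 mA/V².
V_ov = V_SG − |V_tp| = 1.6 − 0.612 = 0.988 V.
Since V_SD = 0.47 V < V_ov = 0.988 V, the device is in the triode region.
I_D = k_p [V_ov · V_SD − ½ V_SD²] = 5.92 × [0.988 × 0.47 − 0.5 × 0.47²] = 2.1 mA.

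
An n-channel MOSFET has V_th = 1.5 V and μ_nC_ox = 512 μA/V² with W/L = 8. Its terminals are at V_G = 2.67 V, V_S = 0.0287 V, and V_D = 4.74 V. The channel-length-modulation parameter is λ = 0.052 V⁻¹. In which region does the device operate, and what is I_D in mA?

Saturation; I_D = 3.32 mA

V_GS = V_G − V_S = 2.67 − 0.0287 = 2.64 V; V_DS = V_D − V_S = 4.74 − 0.0287 = 4.71 V.
k_n = μ_nC_ox · (W/L) = 4.096 mA/V².
V_ov = V_GS − V_th = 2.64 − 1.5 = 1.14 V.
Since V_DS = 4.71 V ≥ V_ov = 1.14 V, the device is in saturation.
I_D = ½ k_n V_ov² (1 + λ V_DS) = 0.5 × 4.096 × 1.14² × (1 + 0.052 × 4.71) = 3.32 mA.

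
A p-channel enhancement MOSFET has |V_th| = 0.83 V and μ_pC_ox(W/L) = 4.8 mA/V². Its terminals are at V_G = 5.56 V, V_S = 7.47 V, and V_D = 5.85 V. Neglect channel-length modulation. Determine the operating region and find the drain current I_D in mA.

Saturation; I_D = 2.80 mA

V_SG = V_S − V_G = 7.47 − 5.56 = 1.91 V; V_SD = V_S − V_D = 7.47 − 5.85 = 1.62 V.
V_ov = V_SG − |V_th| = 1.91 − 0.83 = 1.08 V.
Since V_SD = 1.62 V ≥ V_ov = 1.08 V, the device is in saturation.
I_D = ½ k_p V_ov² = 0.5 × 4.8 × 1.08² = 2.8 mA.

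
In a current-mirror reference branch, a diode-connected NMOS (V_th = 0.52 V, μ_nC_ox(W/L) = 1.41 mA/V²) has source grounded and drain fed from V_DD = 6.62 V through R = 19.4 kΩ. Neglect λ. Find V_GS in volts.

V_GS = 1.15 V

With gate tied to drain, V_GS = V_DS ≥ V_GS − V_th, so the device is in saturation.
KCL at the drain: ½ k_n (V_GS − V_th)² = (V_DD − V_GS)/R.
Let x = V_GS − 0.52. Then 13.7 x² + x − 6.1 = 0, giving x = 0.632 V (positive root), so V_GS = 1.15 V.
I_D = (V_DD − V_GS)/R = (6.62 − 1.15) / 19.4 = 0.282 mA.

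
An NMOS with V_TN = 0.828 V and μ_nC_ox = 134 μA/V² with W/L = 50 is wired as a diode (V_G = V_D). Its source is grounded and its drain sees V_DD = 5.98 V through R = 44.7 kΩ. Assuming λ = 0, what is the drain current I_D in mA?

With gate tied to drain, V_GS = V_DS ≥ V_GS − V_TN, so the device is in saturation.
k_n = μ_nC_ox · (W/L) = 6.7 mA/V².
KCL at the drain: ½ k_n (V_GS − V_TN)² = (V_DD − V_GS)/R.
Let x = V_GS − 0.828. Then 150 x² + x − 5.152 = 0, giving x = 0.182 V (positive root), so V_GS = 1.01 V.
I_D = (V_DD − V_GS)/R = (5.98 − 1.01) / 44.7 = 0.111 mA.

I_D = 0.111 mA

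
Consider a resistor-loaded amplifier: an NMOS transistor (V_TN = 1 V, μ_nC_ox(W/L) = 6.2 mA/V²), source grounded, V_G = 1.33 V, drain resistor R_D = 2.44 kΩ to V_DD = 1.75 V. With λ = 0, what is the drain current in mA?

I_D = 0.338 mA

V_GS = V_G = 1.33 V, so V_ov = 1.33 − 1 = 0.33 V.
Assume saturation: I_D = ½ k_n V_ov² = 0.5 × 6.2 × 0.33² = 0.338 mA, giving V_DS = V_DD − I_D R_D = 1.75 − 0.338 × 2.44 = 0.926 V.
V_DS = 0.926 V ≥ V_ov = 0.33 V, confirming saturation.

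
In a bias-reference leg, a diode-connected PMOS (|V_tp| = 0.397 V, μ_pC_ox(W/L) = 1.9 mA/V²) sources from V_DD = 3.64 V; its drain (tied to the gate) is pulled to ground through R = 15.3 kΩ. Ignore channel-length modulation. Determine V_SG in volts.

With gate tied to drain, V_SG = V_SD ≥ V_SG − |V_tp|, so the device is in saturation.
KCL at the drain: ½ k_p (V_SG − |V_tp|)² = (V_DD − V_SG)/R.
Let x = V_SG − 0.397. Then 14.5 x² + x − 3.243 = 0, giving x = 0.439 V (positive root), so V_SG = 0.836 V.
I_D = (V_DD − V_SG)/R = (3.64 − 0.836) / 15.3 = 0.183 mA.

V_SG = 0.836 V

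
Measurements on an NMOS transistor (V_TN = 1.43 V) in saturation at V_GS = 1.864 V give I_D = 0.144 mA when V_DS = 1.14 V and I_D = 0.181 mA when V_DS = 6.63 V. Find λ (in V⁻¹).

λ = 0.0494 V⁻¹

With V_GS fixed, I_D ∝ (1 + λ V_DS) in saturation, so I_D2/I_D1 = (1 + λ V_DS2)/(1 + λ V_DS1).
0.181/0.144 = 1.257 = (1 + 6.63 λ)/(1 + 1.14 λ).
Solving: λ (I_D1 V_DS2 − I_D2 V_DS1) = I_D2 − I_D1, so λ = (0.181 − 0.144) / (0.144 × 6.63 − 0.181 × 1.14) = 0.037 / 0.748 = 0.0494 V⁻¹.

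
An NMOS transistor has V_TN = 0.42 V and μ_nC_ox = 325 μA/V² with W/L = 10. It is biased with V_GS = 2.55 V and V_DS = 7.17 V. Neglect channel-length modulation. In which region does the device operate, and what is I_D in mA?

Saturation; I_D = 7.37 mA

k_n = μ_nC_ox · (W/L) = 3.25 mA/V².
V_ov = V_GS − V_TN = 2.55 − 0.42 = 2.13 V.
Since V_DS = 7.17 V ≥ V_ov = 2.13 V, the device is in saturation.
I_D = ½ k_n V_ov² = 0.5 × 3.25 × 2.13² = 7.37 mA.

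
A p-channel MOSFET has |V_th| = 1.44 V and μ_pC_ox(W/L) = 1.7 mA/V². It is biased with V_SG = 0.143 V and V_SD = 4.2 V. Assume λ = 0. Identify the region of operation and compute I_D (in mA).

Cutoff; I_D = 0 mA

V_SG = 0.143 V < |V_th| = 1.44 V, so the transistor is in cutoff.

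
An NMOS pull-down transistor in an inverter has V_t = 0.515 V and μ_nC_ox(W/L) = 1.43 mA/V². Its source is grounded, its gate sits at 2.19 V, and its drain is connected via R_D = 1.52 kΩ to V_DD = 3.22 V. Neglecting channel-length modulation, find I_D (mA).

I_D = 1.54 mA

V_GS = V_G = 2.19 V, so V_ov = 2.19 − 0.515 = 1.67 V.
Assume saturation: I_D = ½ k_n V_ov² = 0.5 × 1.43 × 1.67² = 2.01 mA, giving V_DS = V_DD − I_D R_D = 3.22 − 2.01 × 1.52 = 0.171 V.
But 0.171 V < V_ov = 1.67 V, so the device is actually in triode.
In triode I_D = k_n[V_ov V_DS − ½ V_DS²] and I_D = (V_DD − V_DS)/R_D. Equating: 1.09 V_DS² − 4.641 V_DS + 3.22 = 0, giving V_DS = 0.872 V (the root below V_ov).
I_D = (3.22 − 0.872) / 1.52 = 1.54 mA.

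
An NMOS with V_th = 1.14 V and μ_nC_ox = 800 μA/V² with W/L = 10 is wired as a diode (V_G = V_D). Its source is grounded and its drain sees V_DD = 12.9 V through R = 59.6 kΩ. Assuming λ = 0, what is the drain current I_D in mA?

I_D = 0.194 mA

With gate tied to drain, V_GS = V_DS ≥ V_GS − V_th, so the device is in saturation.
k_n = μ_nC_ox · (W/L) = 8 mA/V².
KCL at the drain: ½ k_n (V_GS − V_th)² = (V_DD − V_GS)/R.
Let x = V_GS − 1.14. Then 238 x² + x − 11.76 = 0, giving x = 0.22 V (positive root), so V_GS = 1.36 V.
I_D = (V_DD − V_GS)/R = (12.9 − 1.36) / 59.6 = 0.194 mA.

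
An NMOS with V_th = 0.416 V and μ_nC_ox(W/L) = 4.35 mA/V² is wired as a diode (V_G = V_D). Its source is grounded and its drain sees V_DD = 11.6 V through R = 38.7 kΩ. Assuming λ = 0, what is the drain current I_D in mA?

With gate tied to drain, V_GS = V_DS ≥ V_GS − V_th, so the device is in saturation.
KCL at the drain: ½ k_n (V_GS − V_th)² = (V_DD − V_GS)/R.
Let x = V_GS − 0.416. Then 84.2 x² + x − 11.18 = 0, giving x = 0.359 V (positive root), so V_GS = 0.775 V.
I_D = (V_DD − V_GS)/R = (11.6 − 0.775) / 38.7 = 0.28 mA.

I_D = 0.280 mA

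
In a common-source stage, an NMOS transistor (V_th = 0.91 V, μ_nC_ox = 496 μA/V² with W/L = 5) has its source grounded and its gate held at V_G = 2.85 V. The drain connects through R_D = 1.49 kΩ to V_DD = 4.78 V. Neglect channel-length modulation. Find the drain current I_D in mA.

I_D = 2.74 mA

V_GS = V_G = 2.85 V, so V_ov = 2.85 − 0.91 = 1.94 V.
k_n = μ_nC_ox · (W/L) = 2.48 mA/V².
Assume saturation: I_D = ½ k_n V_ov² = 0.5 × 2.48 × 1.94² = 4.67 mA, giving V_DS = V_DD − I_D R_D = 4.78 − 4.67 × 1.49 = -2.17 V.
But -2.17 V < V_ov = 1.94 V, so the device is actually in triode.
In triode I_D = k_n[V_ov V_DS − ½ V_DS²] and I_D = (V_DD − V_DS)/R_D. Equating: 1.85 V_DS² − 8.169 V_DS + 4.78 = 0, giving V_DS = 0.694 V (the root below V_ov).
I_D = (4.78 − 0.694) / 1.49 = 2.74 mA.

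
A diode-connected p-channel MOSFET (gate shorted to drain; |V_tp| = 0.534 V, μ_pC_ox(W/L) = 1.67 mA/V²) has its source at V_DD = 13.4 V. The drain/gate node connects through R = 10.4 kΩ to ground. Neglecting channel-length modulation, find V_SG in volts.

V_SG = 1.69 V

With gate tied to drain, V_SG = V_SD ≥ V_SG − |V_tp|, so the device is in saturation.
KCL at the drain: ½ k_p (V_SG − |V_tp|)² = (V_DD − V_SG)/R.
Let x = V_SG − 0.534. Then 8.68 x² + x − 12.87 = 0, giving x = 1.16 V (positive root), so V_SG = 1.69 V.
I_D = (V_DD − V_SG)/R = (13.4 − 1.69) / 10.4 = 1.13 mA.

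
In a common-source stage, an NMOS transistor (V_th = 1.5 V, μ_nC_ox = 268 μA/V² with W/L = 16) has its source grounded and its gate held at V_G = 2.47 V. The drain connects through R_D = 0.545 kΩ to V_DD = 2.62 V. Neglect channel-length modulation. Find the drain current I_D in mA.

I_D = 2.02 mA

V_GS = V_G = 2.47 V, so V_ov = 2.47 − 1.5 = 0.97 V.
k_n = μ_nC_ox · (W/L) = 4.288 mA/V².
Assume saturation: I_D = ½ k_n V_ov² = 0.5 × 4.288 × 0.97² = 2.02 mA, giving V_DS = V_DD − I_D R_D = 2.62 − 2.02 × 0.545 = 1.52 V.
V_DS = 1.52 V ≥ V_ov = 0.97 V, confirming saturation.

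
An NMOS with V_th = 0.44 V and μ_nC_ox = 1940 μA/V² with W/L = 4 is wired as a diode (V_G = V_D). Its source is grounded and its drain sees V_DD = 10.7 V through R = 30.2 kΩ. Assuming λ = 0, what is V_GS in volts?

V_GS = 0.732 V

With gate tied to drain, V_GS = V_DS ≥ V_GS − V_th, so the device is in saturation.
k_n = μ_nC_ox · (W/L) = 7.76 mA/V².
KCL at the drain: ½ k_n (V_GS − V_th)² = (V_DD − V_GS)/R.
Let x = V_GS − 0.44. Then 117 x² + x − 10.26 = 0, giving x = 0.292 V (positive root), so V_GS = 0.732 V.
I_D = (V_DD − V_GS)/R = (10.7 − 0.732) / 30.2 = 0.33 mA.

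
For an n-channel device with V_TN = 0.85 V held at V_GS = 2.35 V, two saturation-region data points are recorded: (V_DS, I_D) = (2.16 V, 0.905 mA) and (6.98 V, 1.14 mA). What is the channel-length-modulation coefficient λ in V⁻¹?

λ = 0.0610 V⁻¹

With V_GS fixed, I_D ∝ (1 + λ V_DS) in saturation, so I_D2/I_D1 = (1 + λ V_DS2)/(1 + λ V_DS1).
1.14/0.905 = 1.26 = (1 + 6.98 λ)/(1 + 2.16 λ).
Solving: λ (I_D1 V_DS2 − I_D2 V_DS1) = I_D2 − I_D1, so λ = (1.14 − 0.905) / (0.905 × 6.98 − 1.14 × 2.16) = 0.235 / 3.85 = 0.061 V⁻¹.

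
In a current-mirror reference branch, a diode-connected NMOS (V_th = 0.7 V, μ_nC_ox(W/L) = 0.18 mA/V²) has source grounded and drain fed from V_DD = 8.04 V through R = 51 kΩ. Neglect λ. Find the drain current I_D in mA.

With gate tied to drain, V_GS = V_DS ≥ V_GS − V_th, so the device is in saturation.
KCL at the drain: ½ k_n (V_GS − V_th)² = (V_DD − V_GS)/R.
Let x = V_GS − 0.7. Then 4.59 x² + x − 7.34 = 0, giving x = 1.16 V (positive root), so V_GS = 1.86 V.
I_D = (V_DD − V_GS)/R = (8.04 − 1.86) / 51 = 0.121 mA.

I_D = 0.121 mA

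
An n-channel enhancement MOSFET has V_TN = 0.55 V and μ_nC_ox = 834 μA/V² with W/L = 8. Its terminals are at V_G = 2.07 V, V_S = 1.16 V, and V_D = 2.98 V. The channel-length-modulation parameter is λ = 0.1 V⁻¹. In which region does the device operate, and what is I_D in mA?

Saturation; I_D = 0.511 mA

V_GS = V_G − V_S = 2.07 − 1.16 = 0.91 V; V_DS = V_D − V_S = 2.98 − 1.16 = 1.82 V.
k_n = μ_nC_ox · (W/L) = 6.672 mA/V².
V_ov = V_GS − V_TN = 0.91 − 0.55 = 0.36 V.
Since V_DS = 1.82 V ≥ V_ov = 0.36 V, the device is in saturation.
I_D = ½ k_n V_ov² (1 + λ V_DS) = 0.5 × 6.672 × 0.36² × (1 + 0.1 × 1.82) = 0.511 mA.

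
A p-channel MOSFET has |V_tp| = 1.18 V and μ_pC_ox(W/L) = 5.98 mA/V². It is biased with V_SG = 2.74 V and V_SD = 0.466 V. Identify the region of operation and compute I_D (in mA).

Triode; I_D = 3.70 mA

V_ov = V_SG − |V_tp| = 2.74 − 1.18 = 1.56 V.
Since V_SD = 0.466 V < V_ov = 1.56 V, the device is in the triode region.
I_D = k_p [V_ov · V_SD − ½ V_SD²] = 5.98 × [1.56 × 0.466 − 0.5 × 0.466²] = 3.7 mA.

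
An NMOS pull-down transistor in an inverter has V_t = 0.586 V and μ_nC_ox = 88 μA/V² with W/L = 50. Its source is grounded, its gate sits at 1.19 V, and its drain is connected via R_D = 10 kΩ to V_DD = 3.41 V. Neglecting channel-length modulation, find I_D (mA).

I_D = 0.327 mA

V_GS = V_G = 1.19 V, so V_ov = 1.19 − 0.586 = 0.604 V.
k_n = μ_nC_ox · (W/L) = 4.4 mA/V².
Assume saturation: I_D = ½ k_n V_ov² = 0.5 × 4.4 × 0.604² = 0.803 mA, giving V_DS = V_DD − I_D R_D = 3.41 − 0.803 × 10 = -4.62 V.
But -4.62 V < V_ov = 0.604 V, so the device is actually in triode.
In triode I_D = k_n[V_ov V_DS − ½ V_DS²] and I_D = (V_DD − V_DS)/R_D. Equating: 22 V_DS² − 27.58 V_DS + 3.41 = 0, giving V_DS = 0.139 V (the root below V_ov).
I_D = (3.41 − 0.139) / 10 = 0.327 mA.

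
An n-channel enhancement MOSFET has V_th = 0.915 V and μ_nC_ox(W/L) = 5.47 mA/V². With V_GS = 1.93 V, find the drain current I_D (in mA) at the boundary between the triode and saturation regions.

At the boundary V_DS = V_ov = V_GS − V_th = 1.93 − 0.915 = 1.01 V.
I_D = ½ k_n V_ov² = 0.5 × 5.47 × 1.01² = 2.82 mA.

I_D = 2.82 mA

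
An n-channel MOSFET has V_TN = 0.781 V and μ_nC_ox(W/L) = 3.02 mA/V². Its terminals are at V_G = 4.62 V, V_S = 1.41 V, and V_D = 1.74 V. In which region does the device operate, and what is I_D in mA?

V_GS = V_G − V_S = 4.62 − 1.41 = 3.21 V; V_DS = V_D − V_S = 1.74 − 1.41 = 0.33 V.
V_ov = V_GS − V_TN = 3.21 − 0.781 = 2.43 V.
Since V_DS = 0.33 V < V_ov = 2.43 V, the device is in the triode region.
I_D = k_n [V_ov · V_DS − ½ V_DS²] = 3.02 × [2.43 × 0.33 − 0.5 × 0.33²] = 2.26 mA.

Triode; I_D = 2.26 mA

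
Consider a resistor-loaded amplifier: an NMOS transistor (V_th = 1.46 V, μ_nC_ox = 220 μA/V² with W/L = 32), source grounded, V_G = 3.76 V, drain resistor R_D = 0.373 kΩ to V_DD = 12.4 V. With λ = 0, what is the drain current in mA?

I_D = 18.6 mA

V_GS = V_G = 3.76 V, so V_ov = 3.76 − 1.46 = 2.3 V.
k_n = μ_nC_ox · (W/L) = 7.04 mA/V².
Assume saturation: I_D = ½ k_n V_ov² = 0.5 × 7.04 × 2.3² = 18.6 mA, giving V_DS = V_DD − I_D R_D = 12.4 − 18.6 × 0.373 = 5.45 V.
V_DS = 5.45 V ≥ V_ov = 2.3 V, confirming saturation.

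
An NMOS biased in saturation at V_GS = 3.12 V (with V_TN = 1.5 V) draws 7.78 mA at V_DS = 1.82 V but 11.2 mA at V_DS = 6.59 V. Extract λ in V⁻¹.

With V_GS fixed, I_D ∝ (1 + λ V_DS) in saturation, so I_D2/I_D1 = (1 + λ V_DS2)/(1 + λ V_DS1).
11.2/7.78 = 1.44 = (1 + 6.59 λ)/(1 + 1.82 λ).
Solving: λ (I_D1 V_DS2 − I_D2 V_DS1) = I_D2 − I_D1, so λ = (11.2 − 7.78) / (7.78 × 6.59 − 11.2 × 1.82) = 3.42 / 30.9 = 0.111 V⁻¹.

λ = 0.111 V⁻¹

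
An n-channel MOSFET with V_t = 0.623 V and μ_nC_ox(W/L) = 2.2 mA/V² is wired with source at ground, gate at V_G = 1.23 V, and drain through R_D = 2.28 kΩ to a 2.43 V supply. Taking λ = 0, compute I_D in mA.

V_GS = V_G = 1.23 V, so V_ov = 1.23 − 0.623 = 0.607 V.
Assume saturation: I_D = ½ k_n V_ov² = 0.5 × 2.2 × 0.607² = 0.405 mA, giving V_DS = V_DD − I_D R_D = 2.43 − 0.405 × 2.28 = 1.51 V.
V_DS = 1.51 V ≥ V_ov = 0.607 V, confirming saturation.

I_D = 0.405 mA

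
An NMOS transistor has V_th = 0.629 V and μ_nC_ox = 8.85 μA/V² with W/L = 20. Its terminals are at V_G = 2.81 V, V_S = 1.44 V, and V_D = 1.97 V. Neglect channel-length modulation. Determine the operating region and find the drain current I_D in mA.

V_GS = V_G − V_S = 2.81 − 1.44 = 1.37 V; V_DS = V_D − V_S = 1.97 − 1.44 = 0.53 V.
k_n = μ_nC_ox · (W/L) = 0.177 mA/V².
V_ov = V_GS − V_th = 1.37 − 0.629 = 0.741 V.
Since V_DS = 0.53 V < V_ov = 0.741 V, the device is in the triode region.
I_D = k_n [V_ov · V_DS − ½ V_DS²] = 0.177 × [0.741 × 0.53 − 0.5 × 0.53²] = 0.0447 mA.

Triode; I_D = 0.0447 mA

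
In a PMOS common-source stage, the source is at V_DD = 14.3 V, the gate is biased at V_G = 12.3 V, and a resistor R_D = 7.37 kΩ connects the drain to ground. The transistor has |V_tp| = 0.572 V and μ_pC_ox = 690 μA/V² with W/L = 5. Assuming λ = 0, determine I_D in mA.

V_SG = V_DD − V_G = 14.3 − 12.3 = 2 V, so V_ov = 2 − 0.572 = 1.43 V.
k_p = μ_pC_ox · (W/L) = 3.45 mA/V².
Assume saturation: I_D = ½ k_p V_ov² = 0.5 × 3.45 × 1.43² = 3.52 mA, giving V_SD = V_DD − I_D R_D = 14.3 − 3.52 × 7.37 = -11.6 V.
But -11.6 V < V_ov = 1.43 V, so the device is actually in triode.
In triode I_D = k_p[V_ov V_SD − ½ V_SD²] and I_D = (V_DD − V_SD)/R_D. Equating: 12.7 V_SD² − 37.31 V_SD + 14.3 = 0, giving V_SD = 0.453 V (the root below V_ov).
I_D = (14.3 − 0.453) / 7.37 = 1.88 mA.

I_D = 1.88 mA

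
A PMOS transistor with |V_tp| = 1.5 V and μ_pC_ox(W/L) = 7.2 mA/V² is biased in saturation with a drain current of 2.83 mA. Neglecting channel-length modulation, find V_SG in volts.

In saturation I_D = ½ k_p (V_SG − |V_tp|)², so V_SG − |V_tp| = √(2 I_D / k_p) = √(2 × 2.83 / 7.2) = 0.887 V.
V_SG = 1.5 + 0.887 = 2.39 V.

V_SG = 2.39 V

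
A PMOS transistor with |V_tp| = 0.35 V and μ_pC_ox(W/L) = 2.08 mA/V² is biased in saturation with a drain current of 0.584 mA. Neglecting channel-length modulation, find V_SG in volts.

In saturation I_D = ½ k_p (V_SG − |V_tp|)², so V_SG − |V_tp| = √(2 I_D / k_p) = √(2 × 0.584 / 2.08) = 0.749 V.
V_SG = 0.35 + 0.749 = 1.1 V.

V_SG = 1.10 V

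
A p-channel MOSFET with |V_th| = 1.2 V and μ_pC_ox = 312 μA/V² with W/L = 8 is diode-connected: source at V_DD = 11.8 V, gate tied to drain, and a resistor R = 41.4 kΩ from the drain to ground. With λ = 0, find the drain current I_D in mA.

I_D = 0.245 mA

With gate tied to drain, V_SG = V_SD ≥ V_SG − |V_th|, so the device is in saturation.
k_p = μ_pC_ox · (W/L) = 2.496 mA/V².
KCL at the drain: ½ k_p (V_SG − |V_th|)² = (V_DD − V_SG)/R.
Let x = V_SG − 1.2. Then 51.7 x² + x − 10.6 = 0, giving x = 0.443 V (positive root), so V_SG = 1.64 V.
I_D = (V_DD − V_SG)/R = (11.8 − 1.64) / 41.4 = 0.245 mA.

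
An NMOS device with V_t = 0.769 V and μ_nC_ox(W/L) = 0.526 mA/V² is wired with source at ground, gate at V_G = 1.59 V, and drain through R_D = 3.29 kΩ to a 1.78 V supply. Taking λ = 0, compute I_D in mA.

V_GS = V_G = 1.59 V, so V_ov = 1.59 − 0.769 = 0.821 V.
Assume saturation: I_D = ½ k_n V_ov² = 0.5 × 0.526 × 0.821² = 0.177 mA, giving V_DS = V_DD − I_D R_D = 1.78 − 0.177 × 3.29 = 1.2 V.
V_DS = 1.2 V ≥ V_ov = 0.821 V, confirming saturation.

I_D = 0.177 mA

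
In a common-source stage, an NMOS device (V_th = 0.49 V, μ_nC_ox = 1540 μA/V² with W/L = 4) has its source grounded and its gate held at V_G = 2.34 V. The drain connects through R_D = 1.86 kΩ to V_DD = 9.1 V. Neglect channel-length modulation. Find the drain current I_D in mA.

I_D = 4.64 mA

V_GS = V_G = 2.34 V, so V_ov = 2.34 − 0.49 = 1.85 V.
k_n = μ_nC_ox · (W/L) = 6.16 mA/V².
Assume saturation: I_D = ½ k_n V_ov² = 0.5 × 6.16 × 1.85² = 10.5 mA, giving V_DS = V_DD − I_D R_D = 9.1 − 10.5 × 1.86 = -10.5 V.
But -10.5 V < V_ov = 1.85 V, so the device is actually in triode.
In triode I_D = k_n[V_ov V_DS − ½ V_DS²] and I_D = (V_DD − V_DS)/R_D. Equating: 5.73 V_DS² − 22.2 V_DS + 9.1 = 0, giving V_DS = 0.466 V (the root below V_ov).
I_D = (9.1 − 0.466) / 1.86 = 4.64 mA.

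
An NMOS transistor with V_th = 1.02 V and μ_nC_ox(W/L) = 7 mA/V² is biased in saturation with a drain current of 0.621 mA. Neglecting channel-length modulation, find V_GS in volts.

In saturation I_D = ½ k_n (V_GS − V_th)², so V_GS − V_th = √(2 I_D / k_n) = √(2 × 0.621 / 7) = 0.421 V.
V_GS = 1.02 + 0.421 = 1.44 V.

V_GS = 1.44 V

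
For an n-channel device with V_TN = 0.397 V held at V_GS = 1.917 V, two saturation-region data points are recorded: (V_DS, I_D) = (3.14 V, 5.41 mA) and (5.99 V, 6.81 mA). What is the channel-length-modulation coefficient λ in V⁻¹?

λ = 0.127 V⁻¹

With V_GS fixed, I_D ∝ (1 + λ V_DS) in saturation, so I_D2/I_D1 = (1 + λ V_DS2)/(1 + λ V_DS1).
6.81/5.41 = 1.259 = (1 + 5.99 λ)/(1 + 3.14 λ).
Solving: λ (I_D1 V_DS2 − I_D2 V_DS1) = I_D2 − I_D1, so λ = (6.81 − 5.41) / (5.41 × 5.99 − 6.81 × 3.14) = 1.4 / 11 = 0.127 V⁻¹.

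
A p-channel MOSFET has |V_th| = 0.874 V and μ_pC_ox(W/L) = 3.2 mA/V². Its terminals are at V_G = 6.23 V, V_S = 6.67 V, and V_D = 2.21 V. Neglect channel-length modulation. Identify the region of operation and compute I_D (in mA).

Cutoff; I_D = 0 mA

V_SG = V_S − V_G = 6.67 − 6.23 = 0.44 V; V_SD = V_S − V_D = 6.67 − 2.21 = 4.46 V.
V_SG = 0.44 V < |V_th| = 0.874 V, so the transistor is in cutoff.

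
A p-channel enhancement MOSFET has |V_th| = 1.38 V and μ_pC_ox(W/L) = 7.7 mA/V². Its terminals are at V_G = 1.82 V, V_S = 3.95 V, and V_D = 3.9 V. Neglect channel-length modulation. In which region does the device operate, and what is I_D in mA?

Triode; I_D = 0.279 mA

V_SG = V_S − V_G = 3.95 − 1.82 = 2.13 V; V_SD = V_S − V_D = 3.95 − 3.9 = 0.05 V.
V_ov = V_SG − |V_th| = 2.13 − 1.38 = 0.75 V.
Since V_SD = 0.05 V < V_ov = 0.75 V, the device is in the triode region.
I_D = k_p [V_ov · V_SD − ½ V_SD²] = 7.7 × [0.75 × 0.05 − 0.5 × 0.05²] = 0.279 mA.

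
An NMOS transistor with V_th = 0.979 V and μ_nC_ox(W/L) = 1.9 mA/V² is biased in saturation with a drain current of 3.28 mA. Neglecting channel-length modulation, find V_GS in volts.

V_GS = 2.84 V

In saturation I_D = ½ k_n (V_GS − V_th)², so V_GS − V_th = √(2 I_D / k_n) = √(2 × 3.28 / 1.9) = 1.86 V.
V_GS = 0.979 + 1.86 = 2.84 V.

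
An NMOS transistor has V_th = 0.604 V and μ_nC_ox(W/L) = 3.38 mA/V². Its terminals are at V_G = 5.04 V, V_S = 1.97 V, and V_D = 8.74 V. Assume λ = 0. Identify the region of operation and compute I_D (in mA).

Saturation; I_D = 10.3 mA

V_GS = V_G − V_S = 5.04 − 1.97 = 3.07 V; V_DS = V_D − V_S = 8.74 − 1.97 = 6.77 V.
V_ov = V_GS − V_th = 3.07 − 0.604 = 2.47 V.
Since V_DS = 6.77 V ≥ V_ov = 2.47 V, the device is in saturation.
I_D = ½ k_n V_ov² = 0.5 × 3.38 × 2.47² = 10.3 mA.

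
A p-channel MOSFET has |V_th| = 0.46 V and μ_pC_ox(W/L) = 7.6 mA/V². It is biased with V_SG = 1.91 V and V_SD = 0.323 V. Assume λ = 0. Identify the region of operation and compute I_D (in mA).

Triode; I_D = 3.16 mA

V_ov = V_SG − |V_th| = 1.91 − 0.46 = 1.45 V.
Since V_SD = 0.323 V < V_ov = 1.45 V, the device is in the triode region.
I_D = k_p [V_ov · V_SD − ½ V_SD²] = 7.6 × [1.45 × 0.323 − 0.5 × 0.323²] = 3.16 mA.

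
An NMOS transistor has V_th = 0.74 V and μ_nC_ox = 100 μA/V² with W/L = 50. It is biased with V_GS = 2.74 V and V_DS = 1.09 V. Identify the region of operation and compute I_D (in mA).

Triode; I_D = 7.93 mA

k_n = μ_nC_ox · (W/L) = 5 mA/V².
V_ov = V_GS − V_th = 2.74 − 0.74 = 2 V.
Since V_DS = 1.09 V < V_ov = 2 V, the device is in the triode region.
I_D = k_n [V_ov · V_DS − ½ V_DS²] = 5 × [2 × 1.09 − 0.5 × 1.09²] = 7.93 mA.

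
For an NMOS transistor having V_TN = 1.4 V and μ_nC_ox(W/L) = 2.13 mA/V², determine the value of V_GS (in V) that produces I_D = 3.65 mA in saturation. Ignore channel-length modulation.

V_GS = 3.25 V

In saturation I_D = ½ k_n (V_GS − V_TN)², so V_GS − V_TN = √(2 I_D / k_n) = √(2 × 3.65 / 2.13) = 1.85 V.
V_GS = 1.4 + 1.85 = 3.25 V.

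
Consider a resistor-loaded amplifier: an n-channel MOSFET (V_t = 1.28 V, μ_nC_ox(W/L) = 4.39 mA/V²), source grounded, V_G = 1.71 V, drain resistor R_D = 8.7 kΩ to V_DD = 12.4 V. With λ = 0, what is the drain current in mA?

I_D = 0.406 mA

V_GS = V_G = 1.71 V, so V_ov = 1.71 − 1.28 = 0.43 V.
Assume saturation: I_D = ½ k_n V_ov² = 0.5 × 4.39 × 0.43² = 0.406 mA, giving V_DS = V_DD − I_D R_D = 12.4 − 0.406 × 8.7 = 8.87 V.
V_DS = 8.87 V ≥ V_ov = 0.43 V, confirming saturation.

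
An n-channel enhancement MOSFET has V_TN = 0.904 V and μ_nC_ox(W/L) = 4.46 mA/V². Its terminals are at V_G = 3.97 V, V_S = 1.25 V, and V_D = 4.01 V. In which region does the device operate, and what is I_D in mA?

V_GS = V_G − V_S = 3.97 − 1.25 = 2.72 V; V_DS = V_D − V_S = 4.01 − 1.25 = 2.76 V.
V_ov = V_GS − V_TN = 2.72 − 0.904 = 1.82 V.
Since V_DS = 2.76 V ≥ V_ov = 1.82 V, the device is in saturation.
I_D = ½ k_n V_ov² = 0.5 × 4.46 × 1.82² = 7.35 mA.

Saturation; I_D = 7.35 mA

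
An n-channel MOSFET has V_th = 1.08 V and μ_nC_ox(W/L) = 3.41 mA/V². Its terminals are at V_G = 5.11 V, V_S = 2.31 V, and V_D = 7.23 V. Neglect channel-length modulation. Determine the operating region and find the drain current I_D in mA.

Saturation; I_D = 5.04 mA

V_GS = V_G − V_S = 5.11 − 2.31 = 2.8 V; V_DS = V_D − V_S = 7.23 − 2.31 = 4.92 V.
V_ov = V_GS − V_th = 2.8 − 1.08 = 1.72 V.
Since V_DS = 4.92 V ≥ V_ov = 1.72 V, the device is in saturation.
I_D = ½ k_n V_ov² = 0.5 × 3.41 × 1.72² = 5.04 mA.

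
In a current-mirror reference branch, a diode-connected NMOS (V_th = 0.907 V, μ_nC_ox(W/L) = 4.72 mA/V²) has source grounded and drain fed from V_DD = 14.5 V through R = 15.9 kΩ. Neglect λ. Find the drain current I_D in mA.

I_D = 0.818 mA

With gate tied to drain, V_GS = V_DS ≥ V_GS − V_th, so the device is in saturation.
KCL at the drain: ½ k_n (V_GS − V_th)² = (V_DD − V_GS)/R.
Let x = V_GS − 0.907. Then 37.5 x² + x − 13.59 = 0, giving x = 0.589 V (positive root), so V_GS = 1.5 V.
I_D = (V_DD − V_GS)/R = (14.5 − 1.5) / 15.9 = 0.818 mA.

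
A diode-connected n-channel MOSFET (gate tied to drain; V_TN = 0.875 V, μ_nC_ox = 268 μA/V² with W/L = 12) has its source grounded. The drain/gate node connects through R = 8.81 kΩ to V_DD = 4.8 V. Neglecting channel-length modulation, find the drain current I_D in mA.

With gate tied to drain, V_GS = V_DS ≥ V_GS − V_TN, so the device is in saturation.
k_n = μ_nC_ox · (W/L) = 3.216 mA/V².
KCL at the drain: ½ k_n (V_GS − V_TN)² = (V_DD − V_GS)/R.
Let x = V_GS − 0.875. Then 14.2 x² + x − 3.925 = 0, giving x = 0.492 V (positive root), so V_GS = 1.37 V.
I_D = (V_DD − V_GS)/R = (4.8 − 1.37) / 8.81 = 0.39 mA.

I_D = 0.390 mA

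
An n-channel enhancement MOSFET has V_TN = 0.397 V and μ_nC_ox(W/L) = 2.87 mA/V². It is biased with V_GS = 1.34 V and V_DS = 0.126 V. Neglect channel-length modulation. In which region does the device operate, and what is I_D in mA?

V_ov = V_GS − V_TN = 1.34 − 0.397 = 0.943 V.
Since V_DS = 0.126 V < V_ov = 0.943 V, the device is in the triode region.
I_D = k_n [V_ov · V_DS − ½ V_DS²] = 2.87 × [0.943 × 0.126 − 0.5 × 0.126²] = 0.318 mA.

Triode; I_D = 0.318 mA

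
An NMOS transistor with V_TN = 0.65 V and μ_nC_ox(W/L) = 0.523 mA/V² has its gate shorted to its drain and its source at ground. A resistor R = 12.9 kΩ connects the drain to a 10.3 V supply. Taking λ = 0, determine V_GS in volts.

With gate tied to drain, V_GS = V_DS ≥ V_GS − V_TN, so the device is in saturation.
KCL at the drain: ½ k_n (V_GS − V_TN)² = (V_DD − V_GS)/R.
Let x = V_GS − 0.65. Then 3.37 x² + x − 9.65 = 0, giving x = 1.55 V (positive root), so V_GS = 2.2 V.
I_D = (V_DD − V_GS)/R = (10.3 − 2.2) / 12.9 = 0.628 mA.

V_GS = 2.20 V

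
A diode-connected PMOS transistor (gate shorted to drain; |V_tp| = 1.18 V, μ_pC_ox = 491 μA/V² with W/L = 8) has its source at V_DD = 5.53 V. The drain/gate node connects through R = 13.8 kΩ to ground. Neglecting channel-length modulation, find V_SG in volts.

V_SG = 1.56 V

With gate tied to drain, V_SG = V_SD ≥ V_SG − |V_tp|, so the device is in saturation.
k_p = μ_pC_ox · (W/L) = 3.928 mA/V².
KCL at the drain: ½ k_p (V_SG − |V_tp|)² = (V_DD − V_SG)/R.
Let x = V_SG − 1.18. Then 27.1 x² + x − 4.35 = 0, giving x = 0.383 V (positive root), so V_SG = 1.56 V.
I_D = (V_DD − V_SG)/R = (5.53 − 1.56) / 13.8 = 0.287 mA.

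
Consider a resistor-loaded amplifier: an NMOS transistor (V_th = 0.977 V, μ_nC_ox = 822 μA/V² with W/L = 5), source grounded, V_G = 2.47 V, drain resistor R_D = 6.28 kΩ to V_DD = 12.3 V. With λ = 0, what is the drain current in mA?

I_D = 1.90 mA

V_GS = V_G = 2.47 V, so V_ov = 2.47 − 0.977 = 1.49 V.
k_n = μ_nC_ox · (W/L) = 4.11 mA/V².
Assume saturation: I_D = ½ k_n V_ov² = 0.5 × 4.11 × 1.49² = 4.58 mA, giving V_DS = V_DD − I_D R_D = 12.3 − 4.58 × 6.28 = -16.5 V.
But -16.5 V < V_ov = 1.49 V, so the device is actually in triode.
In triode I_D = k_n[V_ov V_DS − ½ V_DS²] and I_D = (V_DD − V_DS)/R_D. Equating: 12.9 V_DS² − 39.54 V_DS + 12.3 = 0, giving V_DS = 0.351 V (the root below V_ov).
I_D = (12.3 − 0.351) / 6.28 = 1.9 mA.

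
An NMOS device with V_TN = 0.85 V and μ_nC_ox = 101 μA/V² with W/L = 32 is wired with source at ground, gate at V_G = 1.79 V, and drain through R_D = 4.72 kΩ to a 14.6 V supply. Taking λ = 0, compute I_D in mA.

I_D = 1.43 mA

V_GS = V_G = 1.79 V, so V_ov = 1.79 − 0.85 = 0.94 V.
k_n = μ_nC_ox · (W/L) = 3.232 mA/V².
Assume saturation: I_D = ½ k_n V_ov² = 0.5 × 3.232 × 0.94² = 1.43 mA, giving V_DS = V_DD − I_D R_D = 14.6 − 1.43 × 4.72 = 7.86 V.
V_DS = 7.86 V ≥ V_ov = 0.94 V, confirming saturation.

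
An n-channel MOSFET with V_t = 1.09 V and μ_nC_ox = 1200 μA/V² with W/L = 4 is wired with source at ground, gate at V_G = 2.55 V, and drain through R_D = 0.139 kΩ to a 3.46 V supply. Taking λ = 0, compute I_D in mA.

I_D = 5.12 mA

V_GS = V_G = 2.55 V, so V_ov = 2.55 − 1.09 = 1.46 V.
k_n = μ_nC_ox · (W/L) = 4.8 mA/V².
Assume saturation: I_D = ½ k_n V_ov² = 0.5 × 4.8 × 1.46² = 5.12 mA, giving V_DS = V_DD − I_D R_D = 3.46 − 5.12 × 0.139 = 2.75 V.
V_DS = 2.75 V ≥ V_ov = 1.46 V, confirming saturation.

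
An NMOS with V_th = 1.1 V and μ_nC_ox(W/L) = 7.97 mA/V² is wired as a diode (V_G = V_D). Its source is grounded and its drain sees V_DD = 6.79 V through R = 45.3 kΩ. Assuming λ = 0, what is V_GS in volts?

With gate tied to drain, V_GS = V_DS ≥ V_GS − V_th, so the device is in saturation.
KCL at the drain: ½ k_n (V_GS − V_th)² = (V_DD − V_GS)/R.
Let x = V_GS − 1.1. Then 181 x² + x − 5.69 = 0, giving x = 0.175 V (positive root), so V_GS = 1.27 V.
I_D = (V_DD − V_GS)/R = (6.79 − 1.27) / 45.3 = 0.122 mA.

V_GS = 1.27 V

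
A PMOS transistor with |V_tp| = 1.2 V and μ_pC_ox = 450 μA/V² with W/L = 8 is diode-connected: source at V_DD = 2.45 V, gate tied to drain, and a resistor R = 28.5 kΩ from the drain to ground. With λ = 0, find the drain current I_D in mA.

I_D = 0.0387 mA

With gate tied to drain, V_SG = V_SD ≥ V_SG − |V_tp|, so the device is in saturation.
k_p = μ_pC_ox · (W/L) = 3.6 mA/V².
KCL at the drain: ½ k_p (V_SG − |V_tp|)² = (V_DD − V_SG)/R.
Let x = V_SG − 1.2. Then 51.3 x² + x − 1.25 = 0, giving x = 0.147 V (positive root), so V_SG = 1.35 V.
I_D = (V_DD − V_SG)/R = (2.45 − 1.35) / 28.5 = 0.0387 mA.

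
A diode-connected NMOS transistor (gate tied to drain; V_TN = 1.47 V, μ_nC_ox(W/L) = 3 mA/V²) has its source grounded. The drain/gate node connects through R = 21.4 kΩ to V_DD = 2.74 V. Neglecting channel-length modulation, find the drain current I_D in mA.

With gate tied to drain, V_GS = V_DS ≥ V_GS − V_TN, so the device is in saturation.
KCL at the drain: ½ k_n (V_GS − V_TN)² = (V_DD − V_GS)/R.
Let x = V_GS − 1.47. Then 32.1 x² + x − 1.27 = 0, giving x = 0.184 V (positive root), so V_GS = 1.65 V.
I_D = (V_DD − V_GS)/R = (2.74 − 1.65) / 21.4 = 0.0508 mA.

I_D = 0.0508 mA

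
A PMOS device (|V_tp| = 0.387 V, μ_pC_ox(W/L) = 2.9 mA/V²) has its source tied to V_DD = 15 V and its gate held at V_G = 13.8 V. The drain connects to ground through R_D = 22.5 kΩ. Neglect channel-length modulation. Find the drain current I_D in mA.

I_D = 0.651 mA

V_SG = V_DD − V_G = 15 − 13.8 = 1.2 V, so V_ov = 1.2 − 0.387 = 0.813 V.
Assume saturation: I_D = ½ k_p V_ov² = 0.5 × 2.9 × 0.813² = 0.958 mA, giving V_SD = V_DD − I_D R_D = 15 − 0.958 × 22.5 = -6.56 V.
But -6.56 V < V_ov = 0.813 V, so the device is actually in triode.
In triode I_D = k_p[V_ov V_SD − ½ V_SD²] and I_D = (V_DD − V_SD)/R_D. Equating: 32.6 V_SD² − 54.05 V_SD + 15 = 0, giving V_SD = 0.353 V (the root below V_ov).
I_D = (15 − 0.353) / 22.5 = 0.651 mA.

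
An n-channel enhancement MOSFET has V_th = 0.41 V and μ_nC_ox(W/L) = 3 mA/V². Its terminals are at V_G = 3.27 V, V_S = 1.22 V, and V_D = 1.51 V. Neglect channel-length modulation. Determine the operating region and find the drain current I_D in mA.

V_GS = V_G − V_S = 3.27 − 1.22 = 2.05 V; V_DS = V_D − V_S = 1.51 − 1.22 = 0.29 V.
V_ov = V_GS − V_th = 2.05 − 0.41 = 1.64 V.
Since V_DS = 0.29 V < V_ov = 1.64 V, the device is in the triode region.
I_D = k_n [V_ov · V_DS − ½ V_DS²] = 3 × [1.64 × 0.29 − 0.5 × 0.29²] = 1.3 mA.

Triode; I_D = 1.30 mA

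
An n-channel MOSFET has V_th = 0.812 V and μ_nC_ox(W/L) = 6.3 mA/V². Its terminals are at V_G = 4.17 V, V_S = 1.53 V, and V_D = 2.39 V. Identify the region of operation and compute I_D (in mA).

V_GS = V_G − V_S = 4.17 − 1.53 = 2.64 V; V_DS = V_D − V_S = 2.39 − 1.53 = 0.86 V.
V_ov = V_GS − V_th = 2.64 − 0.812 = 1.83 V.
Since V_DS = 0.86 V < V_ov = 1.83 V, the device is in the triode region.
I_D = k_n [V_ov · V_DS − ½ V_DS²] = 6.3 × [1.83 × 0.86 − 0.5 × 0.86²] = 7.57 mA.

Triode; I_D = 7.57 mA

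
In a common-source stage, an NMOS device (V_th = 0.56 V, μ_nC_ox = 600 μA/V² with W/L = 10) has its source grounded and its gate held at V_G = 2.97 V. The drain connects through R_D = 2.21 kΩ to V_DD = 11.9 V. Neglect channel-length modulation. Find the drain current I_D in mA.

V_GS = V_G = 2.97 V, so V_ov = 2.97 − 0.56 = 2.41 V.
k_n = μ_nC_ox · (W/L) = 6 mA/V².
Assume saturation: I_D = ½ k_n V_ov² = 0.5 × 6 × 2.41² = 17.4 mA, giving V_DS = V_DD − I_D R_D = 11.9 − 17.4 × 2.21 = -26.6 V.
But -26.6 V < V_ov = 2.41 V, so the device is actually in triode.
In triode I_D = k_n[V_ov V_DS − ½ V_DS²] and I_D = (V_DD − V_DS)/R_D. Equating: 6.63 V_DS² − 32.96 V_DS + 11.9 = 0, giving V_DS = 0.392 V (the root below V_ov).
I_D = (11.9 − 0.392) / 2.21 = 5.21 mA.

I_D = 5.21 mA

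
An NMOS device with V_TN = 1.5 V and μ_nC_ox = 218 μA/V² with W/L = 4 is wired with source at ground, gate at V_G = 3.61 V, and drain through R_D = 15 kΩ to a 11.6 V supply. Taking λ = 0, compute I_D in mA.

V_GS = V_G = 3.61 V, so V_ov = 3.61 − 1.5 = 2.11 V.
k_n = μ_nC_ox · (W/L) = 0.872 mA/V².
Assume saturation: I_D = ½ k_n V_ov² = 0.5 × 0.872 × 2.11² = 1.94 mA, giving V_DS = V_DD − I_D R_D = 11.6 − 1.94 × 15 = -17.5 V.
But -17.5 V < V_ov = 2.11 V, so the device is actually in triode.
In triode I_D = k_n[V_ov V_DS − ½ V_DS²] and I_D = (V_DD − V_DS)/R_D. Equating: 6.54 V_DS² − 28.6 V_DS + 11.6 = 0, giving V_DS = 0.452 V (the root below V_ov).
I_D = (11.6 − 0.452) / 15 = 0.743 mA.

I_D = 0.743 mA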